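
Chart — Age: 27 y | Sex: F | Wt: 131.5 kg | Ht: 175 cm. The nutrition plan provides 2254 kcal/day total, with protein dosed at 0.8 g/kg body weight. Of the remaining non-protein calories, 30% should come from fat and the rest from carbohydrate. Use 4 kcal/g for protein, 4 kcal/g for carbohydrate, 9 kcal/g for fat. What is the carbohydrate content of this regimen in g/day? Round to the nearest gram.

Protein = 0.8 × 131.5 = 105.2 g → 105.2 × 4 = 420.8 kcal.
Non-protein calories = 2254 − 420.8 = 1833.2 kcal.
Fat: 30% × 1833.2 = 549.96 kcal; carbohydrate: 1283.24 kcal.
Carbohydrate: 1283.24 kcal ÷ 4 kcal/g = 320.81 g.

321 g/day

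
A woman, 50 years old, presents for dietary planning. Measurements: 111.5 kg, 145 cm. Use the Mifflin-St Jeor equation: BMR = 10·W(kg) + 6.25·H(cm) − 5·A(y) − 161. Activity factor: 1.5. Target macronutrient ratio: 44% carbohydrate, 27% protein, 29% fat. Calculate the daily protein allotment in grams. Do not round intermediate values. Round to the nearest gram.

163 g/day

Mifflin-St Jeor (female): BMR = 10(111.5) + 6.25(145) − 5(50) − 161 = 1115 + 906.25 − 250 − 161 = 1610.25 kcal/day.
TEE = 1610.25 × 1.5 = 2415.375 kcal/day.
Protein energy = 27% × 2415.375 = 652.1513 kcal.
Protein = 652.1513 ÷ 4 kcal/g = 163.0378 g.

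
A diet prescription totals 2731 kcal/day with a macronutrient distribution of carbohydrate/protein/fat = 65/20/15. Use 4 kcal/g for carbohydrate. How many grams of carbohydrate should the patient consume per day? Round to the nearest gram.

Carbohydrate energy = 65% × 2731 = 1775.15 kcal.
At 4 kcal/g: 1775.15 ÷ 4 = 443.7875 g.

444 g/day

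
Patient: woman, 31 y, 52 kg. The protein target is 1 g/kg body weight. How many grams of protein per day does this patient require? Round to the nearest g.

Protein = 1 g/kg × 52 kg = 52 g/day.

52 g/day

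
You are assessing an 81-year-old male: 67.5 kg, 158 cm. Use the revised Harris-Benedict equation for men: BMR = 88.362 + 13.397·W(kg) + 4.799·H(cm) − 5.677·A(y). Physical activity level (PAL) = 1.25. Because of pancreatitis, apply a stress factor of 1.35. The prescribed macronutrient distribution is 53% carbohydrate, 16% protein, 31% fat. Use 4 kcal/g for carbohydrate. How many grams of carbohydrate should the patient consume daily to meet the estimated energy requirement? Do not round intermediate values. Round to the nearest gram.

Harris-Benedict: BMR = 88.362 + 13.397(67.5) + 4.799(158) − 5.677(81) = 1291.0645 kcal/day.
TEE = 1291.0645 × 1.25 = 1613.8306 kcal/day.
With stress factor 1.35: 1613.8306 × 1.35 = 2178.6713 kcal/day.
Carbohydrate energy = 53% × 2178.6713 = 1154.6958 kcal.
Carbohydrate = 1154.6958 ÷ 4 kcal/g = 288.674 g.

289 g/day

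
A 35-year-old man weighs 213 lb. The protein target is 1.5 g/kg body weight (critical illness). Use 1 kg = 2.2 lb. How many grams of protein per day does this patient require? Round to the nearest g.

Weight in kg = 213 ÷ 2.2 = 96.8182 kg.
Protein = 1.5 g/kg × 96.8182 kg = 145.2273 g/day.

145 g/day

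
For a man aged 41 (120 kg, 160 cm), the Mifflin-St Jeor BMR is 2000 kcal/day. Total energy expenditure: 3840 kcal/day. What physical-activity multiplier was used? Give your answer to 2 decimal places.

Activity factor = TEE ÷ BMR = 3840 ÷ 2000 = 1.92.

1.92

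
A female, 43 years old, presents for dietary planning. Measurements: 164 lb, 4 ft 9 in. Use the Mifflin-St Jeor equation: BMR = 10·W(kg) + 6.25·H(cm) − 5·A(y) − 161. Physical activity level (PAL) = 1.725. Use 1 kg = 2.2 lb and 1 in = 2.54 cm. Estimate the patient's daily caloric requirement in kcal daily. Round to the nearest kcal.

Convert to metric: weight = 164 ÷ 2.2 = 74.5455 kg; height = (4×12 + 9) × 2.54 = 57 × 2.54 = 144.78 cm.
Mifflin-St Jeor (female): BMR = 10(74.5455) + 6.25(144.78) − 5(43) − 161 = 745.4545 + 904.875 − 215 − 161 = 1274.3295 kcal/day.
TEE = BMR × activity factor = 1274.3295 × 1.725 = 2198.2185 kcal/day.

2198 kcal daily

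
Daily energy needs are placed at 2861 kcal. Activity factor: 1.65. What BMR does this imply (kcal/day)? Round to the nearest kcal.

BMR = TEE ÷ activity factor = 2861 ÷ 1.65 = 1733.9394 kcal/day.

1734 kcal/day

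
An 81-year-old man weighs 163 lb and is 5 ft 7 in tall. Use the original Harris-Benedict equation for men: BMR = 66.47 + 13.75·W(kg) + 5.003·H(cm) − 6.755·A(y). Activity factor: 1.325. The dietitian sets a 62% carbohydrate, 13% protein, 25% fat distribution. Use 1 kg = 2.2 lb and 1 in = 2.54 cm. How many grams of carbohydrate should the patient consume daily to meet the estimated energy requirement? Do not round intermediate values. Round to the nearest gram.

285 g/day

Convert to metric: weight = 163 ÷ 2.2 = 74.0909 kg; height = (5×12 + 7) × 2.54 = 67 × 2.54 = 170.18 cm.
Harris-Benedict: BMR = 66.47 + 13.75(74.0909) + 5.003(170.18) − 6.755(81) = 1389.4755 kcal/day.
TEE = 1389.4755 × 1.325 = 1841.0551 kcal/day.
Carbohydrate energy = 62% × 1841.0551 = 1141.4542 kcal.
Carbohydrate = 1141.4542 ÷ 4 kcal/g = 285.3635 g.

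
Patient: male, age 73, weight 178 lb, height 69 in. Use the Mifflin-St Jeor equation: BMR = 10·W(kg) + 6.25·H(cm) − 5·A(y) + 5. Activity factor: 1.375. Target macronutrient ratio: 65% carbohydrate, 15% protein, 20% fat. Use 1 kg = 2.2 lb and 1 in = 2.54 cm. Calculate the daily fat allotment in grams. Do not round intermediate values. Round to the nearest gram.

47 g/day

Convert to metric: weight = 178 ÷ 2.2 = 80.9091 kg; height = 69 × 2.54 = 175.26 cm.
Mifflin-St Jeor (male): BMR = 10(80.9091) + 6.25(175.26) − 5(73) + 5 = 809.0909 + 1095.375 − 365 + 5 = 1544.4659 kcal/day.
TEE = 1544.4659 × 1.375 = 2123.6406 kcal/day.
Fat energy = 20% × 2123.6406 = 424.7281 kcal.
Fat = 424.7281 ÷ 9 kcal/g = 47.192 g.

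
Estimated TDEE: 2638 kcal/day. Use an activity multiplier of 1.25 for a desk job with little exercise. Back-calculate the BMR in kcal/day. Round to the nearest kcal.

BMR = TEE ÷ activity factor = 2638 ÷ 1.25 = 2110.4 kcal/day.

2110 kcal/day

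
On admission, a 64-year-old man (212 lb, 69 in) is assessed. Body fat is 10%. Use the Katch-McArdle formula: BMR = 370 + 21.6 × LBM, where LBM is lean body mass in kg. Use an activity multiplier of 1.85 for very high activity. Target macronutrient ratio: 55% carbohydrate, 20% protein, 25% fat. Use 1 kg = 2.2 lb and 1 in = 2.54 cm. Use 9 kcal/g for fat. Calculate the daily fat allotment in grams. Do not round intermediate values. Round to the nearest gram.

Convert to metric: weight = 212 ÷ 2.2 = 96.3636 kg; height = 69 × 2.54 = 175.26 cm.
LBM = 96.3636 × (1 − 0.1) = 86.7273 kg. Katch-McArdle: BMR = 370 + 21.6 × 86.7273 = 2243.3091 kcal/day.
TEE = 2243.3091 × 1.85 = 4150.1218 kcal/day.
Fat energy = 25% × 4150.1218 = 1037.5305 kcal.
Fat = 1037.5305 ÷ 9 kcal/g = 115.2812 g.

115 g/day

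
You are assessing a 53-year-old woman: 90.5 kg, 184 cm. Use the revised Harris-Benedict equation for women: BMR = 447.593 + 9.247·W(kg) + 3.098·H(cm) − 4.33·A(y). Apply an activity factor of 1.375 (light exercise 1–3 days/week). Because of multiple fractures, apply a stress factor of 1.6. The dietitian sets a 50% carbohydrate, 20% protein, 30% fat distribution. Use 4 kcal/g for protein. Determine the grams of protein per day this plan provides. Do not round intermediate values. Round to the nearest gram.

Harris-Benedict: BMR = 447.593 + 9.247(90.5) + 3.098(184) − 4.33(53) = 1624.9885 kcal/day.
TEE = 1624.9885 × 1.375 = 2234.3592 kcal/day.
With stress factor 1.6: 2234.3592 × 1.6 = 3574.9747 kcal/day.
Protein energy = 20% × 3574.9747 = 714.9949 kcal.
Protein = 714.9949 ÷ 4 kcal/g = 178.7487 g.

179 g/day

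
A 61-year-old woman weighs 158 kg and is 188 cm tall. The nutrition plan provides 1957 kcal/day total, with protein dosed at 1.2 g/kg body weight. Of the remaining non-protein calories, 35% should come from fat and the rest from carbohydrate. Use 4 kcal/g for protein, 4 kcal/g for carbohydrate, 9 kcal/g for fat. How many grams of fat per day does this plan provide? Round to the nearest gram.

47 g/day

Protein = 1.2 × 158 = 189.6 g → 189.6 × 4 = 758.4 kcal.
Non-protein calories = 1957 − 758.4 = 1198.6 kcal.
Fat: 35% × 1198.6 = 419.51 kcal; carbohydrate: 779.09 kcal.
Fat: 419.51 kcal ÷ 9 kcal/g = 46.6122 g.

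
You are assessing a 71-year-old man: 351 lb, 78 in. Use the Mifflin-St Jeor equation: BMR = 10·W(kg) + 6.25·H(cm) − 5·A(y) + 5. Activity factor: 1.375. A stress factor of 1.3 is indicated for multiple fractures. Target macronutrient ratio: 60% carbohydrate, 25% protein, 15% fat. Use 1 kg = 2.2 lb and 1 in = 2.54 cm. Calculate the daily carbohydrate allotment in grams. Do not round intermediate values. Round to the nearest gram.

666 g/day

Convert to metric: weight = 351 ÷ 2.2 = 159.5455 kg; height = 78 × 2.54 = 198.12 cm.
Mifflin-St Jeor (male): BMR = 10(159.5455) + 6.25(198.12) − 5(71) + 5 = 1595.4545 + 1238.25 − 355 + 5 = 2483.7045 kcal/day.
TEE = 2483.7045 × 1.375 = 3415.0937 kcal/day.
With stress factor 1.3: 3415.0937 × 1.3 = 4439.6219 kcal/day.
Carbohydrate energy = 60% × 4439.6219 = 2663.7731 kcal.
Carbohydrate = 2663.7731 ÷ 4 kcal/g = 665.9433 g.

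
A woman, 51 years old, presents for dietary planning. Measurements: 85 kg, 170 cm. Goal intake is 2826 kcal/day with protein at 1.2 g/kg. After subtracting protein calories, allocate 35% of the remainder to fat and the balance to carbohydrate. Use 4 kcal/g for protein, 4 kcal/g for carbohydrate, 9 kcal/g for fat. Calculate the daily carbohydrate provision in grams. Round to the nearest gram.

Protein = 1.2 × 85 = 102 g → 102 × 4 = 408 kcal.
Non-protein calories = 2826 − 408 = 2418 kcal.
Fat: 35% × 2418 = 846.3 kcal; carbohydrate: 1571.7 kcal.
Carbohydrate: 1571.7 kcal ÷ 4 kcal/g = 392.925 g.

393 g/day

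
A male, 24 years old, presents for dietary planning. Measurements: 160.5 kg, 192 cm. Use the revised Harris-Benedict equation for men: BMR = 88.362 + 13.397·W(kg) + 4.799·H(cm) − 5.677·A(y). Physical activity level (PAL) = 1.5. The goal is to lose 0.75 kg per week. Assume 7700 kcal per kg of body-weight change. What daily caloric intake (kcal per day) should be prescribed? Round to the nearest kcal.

Harris-Benedict: BMR = 88.362 + 13.397(160.5) + 4.799(192) − 5.677(24) = 3023.7405 kcal/day.
TEE = 3023.7405 × 1.5 = 4535.6108 kcal/day.
Required daily deficit = 0.75 × 7700 ÷ 7 = 825 kcal/day.
Target intake = 4535.6108 − 825 = 3710.6108 kcal/day.

3711 kcal per day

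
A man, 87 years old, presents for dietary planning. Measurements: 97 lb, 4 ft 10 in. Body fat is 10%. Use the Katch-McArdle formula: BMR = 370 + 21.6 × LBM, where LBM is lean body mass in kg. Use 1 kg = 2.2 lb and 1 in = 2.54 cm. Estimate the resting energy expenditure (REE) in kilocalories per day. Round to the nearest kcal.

1227 kilocalories per day

Convert to metric: weight = 97 ÷ 2.2 = 44.0909 kg; height = (4×12 + 10) × 2.54 = 58 × 2.54 = 147.32 cm.
LBM = 44.0909 × (1 − 0.1) = 39.6818 kg. Katch-McArdle: BMR = 370 + 21.6 × 39.6818 = 1227.1273 kcal/day.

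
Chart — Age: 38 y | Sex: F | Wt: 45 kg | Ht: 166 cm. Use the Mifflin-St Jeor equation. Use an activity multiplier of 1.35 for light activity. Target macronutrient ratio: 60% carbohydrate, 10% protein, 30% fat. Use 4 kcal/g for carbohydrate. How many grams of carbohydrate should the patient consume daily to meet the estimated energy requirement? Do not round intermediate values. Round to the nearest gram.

230 g/day

Mifflin-St Jeor (female): BMR = 10(45) + 6.25(166) − 5(38) − 161 = 450 + 1037.5 − 190 − 161 = 1136.5 kcal/day.
TEE = 1136.5 × 1.35 = 1534.275 kcal/day.
Carbohydrate energy = 60% × 1534.275 = 920.565 kcal.
Carbohydrate = 920.565 ÷ 4 kcal/g = 230.1413 g.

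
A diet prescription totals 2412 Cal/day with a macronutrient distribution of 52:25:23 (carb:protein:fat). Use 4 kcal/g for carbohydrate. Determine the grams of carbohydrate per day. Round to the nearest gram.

Carbohydrate energy = 52% × 2412 = 1254.24 kcal.
At 4 kcal/g: 1254.24 ÷ 4 = 313.56 g.

314 g/day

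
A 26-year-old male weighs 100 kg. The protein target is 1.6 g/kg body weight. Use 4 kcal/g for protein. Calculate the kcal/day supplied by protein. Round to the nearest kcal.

Protein = 1.6 g/kg × 100 kg = 160 g/day.
Protein energy = 160 g × 4 kcal/g = 640 kcal/day.

640 kcal/day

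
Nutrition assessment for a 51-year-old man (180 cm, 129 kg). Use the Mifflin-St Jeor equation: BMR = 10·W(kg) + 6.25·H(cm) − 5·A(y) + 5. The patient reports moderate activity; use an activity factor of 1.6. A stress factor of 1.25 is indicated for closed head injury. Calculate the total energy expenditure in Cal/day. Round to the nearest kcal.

4330 Cal/day

Mifflin-St Jeor (male): BMR = 10(129) + 6.25(180) − 5(51) + 5 = 1290 + 1125 − 255 + 5 = 2165 kcal/day.
TEE = BMR × activity factor = 2165 × 1.6 = 3464 kcal/day.
Apply stress factor: 3464 × 1.25 = 4330 kcal/day.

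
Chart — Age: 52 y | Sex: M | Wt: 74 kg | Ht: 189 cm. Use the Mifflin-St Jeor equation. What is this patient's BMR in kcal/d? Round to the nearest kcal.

Mifflin-St Jeor (male): BMR = 10(74) + 6.25(189) − 5(52) + 5 = 740 + 1181.25 − 260 + 5 = 1666.25 kcal/day.

1666 kcal/d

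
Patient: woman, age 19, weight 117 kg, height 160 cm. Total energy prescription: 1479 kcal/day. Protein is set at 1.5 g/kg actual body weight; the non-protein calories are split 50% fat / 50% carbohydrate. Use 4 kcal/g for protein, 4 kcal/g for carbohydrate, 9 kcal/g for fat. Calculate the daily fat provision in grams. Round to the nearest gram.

43 g/day

Protein = 1.5 × 117 = 175.5 g → 175.5 × 4 = 702 kcal.
Non-protein calories = 1479 − 702 = 777 kcal.
Fat: 50% × 777 = 388.5 kcal; carbohydrate: 388.5 kcal.
Fat: 388.5 kcal ÷ 9 kcal/g = 43.1667 g.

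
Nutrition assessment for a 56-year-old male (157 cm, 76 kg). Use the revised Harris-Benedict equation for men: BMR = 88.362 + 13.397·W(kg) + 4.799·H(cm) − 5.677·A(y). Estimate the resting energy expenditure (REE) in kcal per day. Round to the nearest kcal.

Harris-Benedict: BMR = 88.362 + 13.397(76) + 4.799(157) − 5.677(56) = 1542.065 kcal/day.

1542 kcal per day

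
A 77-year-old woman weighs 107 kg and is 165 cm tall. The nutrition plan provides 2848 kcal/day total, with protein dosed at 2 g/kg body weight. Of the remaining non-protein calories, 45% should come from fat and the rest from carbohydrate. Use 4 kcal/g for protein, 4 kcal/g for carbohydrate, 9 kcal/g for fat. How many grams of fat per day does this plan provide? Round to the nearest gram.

Protein = 2 × 107 = 214 g → 214 × 4 = 856 kcal.
Non-protein calories = 2848 − 856 = 1992 kcal.
Fat: 45% × 1992 = 896.4 kcal; carbohydrate: 1095.6 kcal.
Fat: 896.4 kcal ÷ 9 kcal/g = 99.6 g.

100 g/day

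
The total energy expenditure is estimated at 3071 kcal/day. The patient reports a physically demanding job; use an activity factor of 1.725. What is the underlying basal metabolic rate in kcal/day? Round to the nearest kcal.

1780 kcal/day

BMR = TEE ÷ activity factor = 3071 ÷ 1.725 = 1780.2899 kcal/day.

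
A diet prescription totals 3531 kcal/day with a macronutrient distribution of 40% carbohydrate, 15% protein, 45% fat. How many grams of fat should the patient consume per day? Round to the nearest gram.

177 g/day

Fat energy = 45% × 3531 = 1588.95 kcal.
At 9 kcal/g: 1588.95 ÷ 9 = 176.55 g.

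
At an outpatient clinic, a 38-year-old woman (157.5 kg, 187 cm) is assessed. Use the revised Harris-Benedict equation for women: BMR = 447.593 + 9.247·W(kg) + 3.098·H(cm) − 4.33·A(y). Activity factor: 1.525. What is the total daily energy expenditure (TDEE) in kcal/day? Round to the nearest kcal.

Harris-Benedict: BMR = 447.593 + 9.247(157.5) + 3.098(187) − 4.33(38) = 2318.7815 kcal/day.
TEE = BMR × activity factor = 2318.7815 × 1.525 = 3536.1418 kcal/day.

3536 kcal/day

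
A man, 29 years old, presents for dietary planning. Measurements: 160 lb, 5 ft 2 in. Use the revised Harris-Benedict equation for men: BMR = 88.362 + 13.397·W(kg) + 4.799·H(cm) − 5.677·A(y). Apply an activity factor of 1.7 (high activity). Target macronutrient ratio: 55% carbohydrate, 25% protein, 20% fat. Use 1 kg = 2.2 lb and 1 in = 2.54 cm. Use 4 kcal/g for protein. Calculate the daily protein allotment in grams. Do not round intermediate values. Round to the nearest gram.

176 g/day

Convert to metric: weight = 160 ÷ 2.2 = 72.7273 kg; height = (5×12 + 2) × 2.54 = 62 × 2.54 = 157.48 cm.
Harris-Benedict: BMR = 88.362 + 13.397(72.7273) + 4.799(157.48) − 5.677(29) = 1653.8028 kcal/day.
TEE = 1653.8028 × 1.7 = 2811.4647 kcal/day.
Protein energy = 25% × 2811.4647 = 702.8662 kcal.
Protein = 702.8662 ÷ 4 kcal/g = 175.7165 g.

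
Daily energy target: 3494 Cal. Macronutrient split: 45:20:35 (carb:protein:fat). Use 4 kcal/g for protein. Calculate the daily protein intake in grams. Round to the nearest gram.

175 g/day

Protein energy = 20% × 3494 = 698.8 kcal.
At 4 kcal/g: 698.8 ÷ 4 = 174.7 g.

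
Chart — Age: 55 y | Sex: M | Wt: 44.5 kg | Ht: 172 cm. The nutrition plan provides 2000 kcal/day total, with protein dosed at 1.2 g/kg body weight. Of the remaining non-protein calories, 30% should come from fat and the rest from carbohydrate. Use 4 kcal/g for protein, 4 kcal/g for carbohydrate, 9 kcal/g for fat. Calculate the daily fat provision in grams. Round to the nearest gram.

Protein = 1.2 × 44.5 = 53.4 g → 53.4 × 4 = 213.6 kcal.
Non-protein calories = 2000 − 213.6 = 1786.4 kcal.
Fat: 30% × 1786.4 = 535.92 kcal; carbohydrate: 1250.48 kcal.
Fat: 535.92 kcal ÷ 9 kcal/g = 59.5467 g.

60 g/day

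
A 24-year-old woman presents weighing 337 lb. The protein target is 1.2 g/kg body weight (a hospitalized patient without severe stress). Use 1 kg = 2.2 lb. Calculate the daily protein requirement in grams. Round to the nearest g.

184 g/day

Weight in kg = 337 ÷ 2.2 = 153.1818 kg.
Protein = 1.2 g/kg × 153.1818 kg = 183.8182 g/day.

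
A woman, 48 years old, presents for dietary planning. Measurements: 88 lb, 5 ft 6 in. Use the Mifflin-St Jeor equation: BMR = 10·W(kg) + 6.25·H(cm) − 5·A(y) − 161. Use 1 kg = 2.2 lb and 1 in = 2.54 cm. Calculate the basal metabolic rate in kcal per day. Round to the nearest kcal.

1047 kcal per day

Convert to metric: weight = 88 ÷ 2.2 = 40 kg; height = (5×12 + 6) × 2.54 = 66 × 2.54 = 167.64 cm.
Mifflin-St Jeor (female): BMR = 10(40) + 6.25(167.64) − 5(48) − 161 = 400 + 1047.75 − 240 − 161 = 1046.75 kcal/day.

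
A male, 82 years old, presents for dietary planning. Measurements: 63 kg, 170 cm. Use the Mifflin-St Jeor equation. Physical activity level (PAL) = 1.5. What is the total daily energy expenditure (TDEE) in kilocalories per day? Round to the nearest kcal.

Mifflin-St Jeor (male): BMR = 10(63) + 6.25(170) − 5(82) + 5 = 630 + 1062.5 − 410 + 5 = 1287.5 kcal/day.
TEE = BMR × activity factor = 1287.5 × 1.5 = 1931.25 kcal/day.

1931 kilocalories per day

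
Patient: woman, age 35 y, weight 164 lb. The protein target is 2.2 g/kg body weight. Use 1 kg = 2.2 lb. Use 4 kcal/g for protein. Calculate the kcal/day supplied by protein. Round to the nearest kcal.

656 kcal/day

Weight in kg = 164 ÷ 2.2 = 74.5455 kg.
Protein = 2.2 g/kg × 74.5455 kg = 164 g/day.
Protein energy = 164 g × 4 kcal/g = 656 kcal/day.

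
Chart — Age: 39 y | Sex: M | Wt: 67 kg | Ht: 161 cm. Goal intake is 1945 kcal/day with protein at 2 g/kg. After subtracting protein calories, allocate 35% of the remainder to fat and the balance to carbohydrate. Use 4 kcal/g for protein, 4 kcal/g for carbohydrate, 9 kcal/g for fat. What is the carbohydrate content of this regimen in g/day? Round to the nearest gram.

229 g/day

Protein = 2 × 67 = 134 g → 134 × 4 = 536 kcal.
Non-protein calories = 1945 − 536 = 1409 kcal.
Fat: 35% × 1409 = 493.15 kcal; carbohydrate: 915.85 kcal.
Carbohydrate: 915.85 kcal ÷ 4 kcal/g = 228.9625 g.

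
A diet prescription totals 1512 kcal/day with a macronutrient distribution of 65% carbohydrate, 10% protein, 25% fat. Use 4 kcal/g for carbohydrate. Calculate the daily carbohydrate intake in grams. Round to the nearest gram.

Carbohydrate energy = 65% × 1512 = 982.8 kcal.
At 4 kcal/g: 982.8 ÷ 4 = 245.7 g.

246 g/day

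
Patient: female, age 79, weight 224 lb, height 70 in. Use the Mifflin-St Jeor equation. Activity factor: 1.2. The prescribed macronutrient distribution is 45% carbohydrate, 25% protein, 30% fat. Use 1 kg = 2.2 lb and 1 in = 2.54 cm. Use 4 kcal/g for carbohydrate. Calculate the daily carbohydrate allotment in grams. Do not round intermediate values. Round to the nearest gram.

212 g/day

Convert to metric: weight = 224 ÷ 2.2 = 101.8182 kg; height = 70 × 2.54 = 177.8 cm.
Mifflin-St Jeor (female): BMR = 10(101.8182) + 6.25(177.8) − 5(79) − 161 = 1018.1818 + 1111.25 − 395 − 161 = 1573.4318 kcal/day.
TEE = 1573.4318 × 1.2 = 1888.1182 kcal/day.
Carbohydrate energy = 45% × 1888.1182 = 849.6532 kcal.
Carbohydrate = 849.6532 ÷ 4 kcal/g = 212.4133 g.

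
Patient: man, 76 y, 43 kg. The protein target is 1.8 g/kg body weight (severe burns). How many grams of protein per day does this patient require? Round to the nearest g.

Protein = 1.8 g/kg × 43 kg = 77.4 g/day.

77 g/day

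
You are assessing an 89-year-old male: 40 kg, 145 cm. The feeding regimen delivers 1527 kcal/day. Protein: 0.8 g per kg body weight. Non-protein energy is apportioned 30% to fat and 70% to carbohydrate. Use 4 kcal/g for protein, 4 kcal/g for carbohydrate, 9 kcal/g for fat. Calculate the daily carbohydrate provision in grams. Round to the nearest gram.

Protein = 0.8 × 40 = 32 g → 32 × 4 = 128 kcal.
Non-protein calories = 1527 − 128 = 1399 kcal.
Fat: 30% × 1399 = 419.7 kcal; carbohydrate: 979.3 kcal.
Carbohydrate: 979.3 kcal ÷ 4 kcal/g = 244.825 g.

245 g/day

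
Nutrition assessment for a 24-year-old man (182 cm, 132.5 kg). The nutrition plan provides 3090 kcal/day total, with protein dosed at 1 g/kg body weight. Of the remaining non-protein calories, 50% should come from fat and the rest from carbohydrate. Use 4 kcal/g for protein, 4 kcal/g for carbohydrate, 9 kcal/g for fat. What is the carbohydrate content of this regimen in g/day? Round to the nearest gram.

320 g/day

Protein = 1 × 132.5 = 132.5 g → 132.5 × 4 = 530 kcal.
Non-protein calories = 3090 − 530 = 2560 kcal.
Fat: 50% × 2560 = 1280 kcal; carbohydrate: 1280 kcal.
Carbohydrate: 1280 kcal ÷ 4 kcal/g = 320 g.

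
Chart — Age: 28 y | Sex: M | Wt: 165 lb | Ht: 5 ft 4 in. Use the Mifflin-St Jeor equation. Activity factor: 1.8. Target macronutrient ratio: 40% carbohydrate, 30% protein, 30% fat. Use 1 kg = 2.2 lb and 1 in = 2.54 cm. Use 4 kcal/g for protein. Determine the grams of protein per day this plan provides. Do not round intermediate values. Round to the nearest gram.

Convert to metric: weight = 165 ÷ 2.2 = 75 kg; height = (5×12 + 4) × 2.54 = 64 × 2.54 = 162.56 cm.
Mifflin-St Jeor (male): BMR = 10(75) + 6.25(162.56) − 5(28) + 5 = 750 + 1016 − 140 + 5 = 1631 kcal/day.
TEE = 1631 × 1.8 = 2935.8 kcal/day.
Protein energy = 30% × 2935.8 = 880.74 kcal.
Protein = 880.74 ÷ 4 kcal/g = 220.185 g.

220 g/day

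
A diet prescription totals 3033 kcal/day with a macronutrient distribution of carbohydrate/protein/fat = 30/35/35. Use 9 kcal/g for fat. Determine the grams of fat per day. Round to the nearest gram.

Fat energy = 35% × 3033 = 1061.55 kcal.
At 9 kcal/g: 1061.55 ÷ 9 = 117.95 g.

118 g/day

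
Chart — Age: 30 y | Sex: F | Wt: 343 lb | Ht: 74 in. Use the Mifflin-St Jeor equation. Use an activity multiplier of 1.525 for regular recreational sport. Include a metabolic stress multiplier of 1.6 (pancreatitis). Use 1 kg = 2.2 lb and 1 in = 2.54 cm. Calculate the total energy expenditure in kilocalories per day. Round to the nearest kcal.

Convert to metric: weight = 343 ÷ 2.2 = 155.9091 kg; height = 74 × 2.54 = 187.96 cm.
Mifflin-St Jeor (female): BMR = 10(155.9091) + 6.25(187.96) − 5(30) − 161 = 1559.0909 + 1174.75 − 150 − 161 = 2422.8409 kcal/day.
TEE = BMR × activity factor = 2422.8409 × 1.525 = 3694.8324 kcal/day.
Apply stress factor: 3694.8324 × 1.6 = 5911.7318 kcal/day.

5912 kilocalories per day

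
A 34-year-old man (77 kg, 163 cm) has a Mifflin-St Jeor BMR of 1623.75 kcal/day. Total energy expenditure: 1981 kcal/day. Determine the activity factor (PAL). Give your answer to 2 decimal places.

Activity factor = TEE ÷ BMR = 1981 ÷ 1623.75 = 1.22.

1.22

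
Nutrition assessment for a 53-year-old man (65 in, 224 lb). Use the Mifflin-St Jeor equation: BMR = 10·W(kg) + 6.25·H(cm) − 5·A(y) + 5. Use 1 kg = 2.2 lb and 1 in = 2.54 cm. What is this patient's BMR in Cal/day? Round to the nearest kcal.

1790 Cal/day

Convert to metric: weight = 224 ÷ 2.2 = 101.8182 kg; height = 65 × 2.54 = 165.1 cm.
Mifflin-St Jeor (male): BMR = 10(101.8182) + 6.25(165.1) − 5(53) + 5 = 1018.1818 + 1031.875 − 265 + 5 = 1790.0568 kcal/day.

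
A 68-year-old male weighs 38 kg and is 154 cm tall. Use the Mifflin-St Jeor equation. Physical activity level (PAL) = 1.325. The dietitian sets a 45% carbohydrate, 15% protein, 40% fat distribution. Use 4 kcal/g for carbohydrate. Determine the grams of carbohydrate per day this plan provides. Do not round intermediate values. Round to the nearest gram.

150 g/day

Mifflin-St Jeor (male): BMR = 10(38) + 6.25(154) − 5(68) + 5 = 380 + 962.5 − 340 + 5 = 1007.5 kcal/day.
TEE = 1007.5 × 1.325 = 1334.9375 kcal/day.
Carbohydrate energy = 45% × 1334.9375 = 600.7219 kcal.
Carbohydrate = 600.7219 ÷ 4 kcal/g = 150.1805 g.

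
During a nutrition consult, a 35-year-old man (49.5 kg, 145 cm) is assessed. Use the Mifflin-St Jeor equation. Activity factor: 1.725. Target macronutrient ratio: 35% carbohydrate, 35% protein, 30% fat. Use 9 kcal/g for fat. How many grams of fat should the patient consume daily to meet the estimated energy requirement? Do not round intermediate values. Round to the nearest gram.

71 g/day

Mifflin-St Jeor (male): BMR = 10(49.5) + 6.25(145) − 5(35) + 5 = 495 + 906.25 − 175 + 5 = 1231.25 kcal/day.
TEE = 1231.25 × 1.725 = 2123.9063 kcal/day.
Fat energy = 30% × 2123.9063 = 637.1719 kcal.
Fat = 637.1719 ÷ 9 kcal/g = 70.7969 g.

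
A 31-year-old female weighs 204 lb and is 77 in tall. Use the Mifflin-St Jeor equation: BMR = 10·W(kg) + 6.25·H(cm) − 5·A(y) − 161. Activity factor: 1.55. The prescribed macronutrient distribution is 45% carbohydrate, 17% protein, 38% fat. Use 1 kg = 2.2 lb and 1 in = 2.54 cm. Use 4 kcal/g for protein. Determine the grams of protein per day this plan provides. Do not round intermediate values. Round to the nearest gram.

Convert to metric: weight = 204 ÷ 2.2 = 92.7273 kg; height = 77 × 2.54 = 195.58 cm.
Mifflin-St Jeor (female): BMR = 10(92.7273) + 6.25(195.58) − 5(31) − 161 = 927.2727 + 1222.375 − 155 − 161 = 1833.6477 kcal/day.
TEE = 1833.6477 × 1.55 = 2842.154 kcal/day.
Protein energy = 17% × 2842.154 = 483.1662 kcal.
Protein = 483.1662 ÷ 4 kcal/g = 120.7915 g.

121 g/day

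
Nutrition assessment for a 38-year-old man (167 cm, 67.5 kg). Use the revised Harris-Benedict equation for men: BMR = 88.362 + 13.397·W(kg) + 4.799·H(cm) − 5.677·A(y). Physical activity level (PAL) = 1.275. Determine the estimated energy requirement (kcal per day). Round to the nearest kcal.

2012 kcal per day

Harris-Benedict: BMR = 88.362 + 13.397(67.5) + 4.799(167) − 5.677(38) = 1578.3665 kcal/day.
TEE = BMR × activity factor = 1578.3665 × 1.275 = 2012.4173 kcal/day.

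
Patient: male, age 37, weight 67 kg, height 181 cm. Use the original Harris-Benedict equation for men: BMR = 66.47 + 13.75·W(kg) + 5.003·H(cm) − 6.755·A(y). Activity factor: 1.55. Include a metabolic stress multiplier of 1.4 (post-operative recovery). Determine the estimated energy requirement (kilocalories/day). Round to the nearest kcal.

3566 kilocalories/day

Harris-Benedict: BMR = 66.47 + 13.75(67) + 5.003(181) − 6.755(37) = 1643.328 kcal/day.
TEE = BMR × activity factor = 1643.328 × 1.55 = 2547.1584 kcal/day.
Apply stress factor: 2547.1584 × 1.4 = 3566.0218 kcal/day.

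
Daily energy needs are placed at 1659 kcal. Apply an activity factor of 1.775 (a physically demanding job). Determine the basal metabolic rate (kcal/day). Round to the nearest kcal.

935 kcal/day

BMR = TEE ÷ activity factor = 1659 ÷ 1.775 = 934.6479 kcal/day.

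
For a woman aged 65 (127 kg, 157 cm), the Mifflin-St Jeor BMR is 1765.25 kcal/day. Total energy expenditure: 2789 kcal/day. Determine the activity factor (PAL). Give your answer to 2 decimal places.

1.58

Activity factor = TEE ÷ BMR = 2789 ÷ 1765.25 = 1.58.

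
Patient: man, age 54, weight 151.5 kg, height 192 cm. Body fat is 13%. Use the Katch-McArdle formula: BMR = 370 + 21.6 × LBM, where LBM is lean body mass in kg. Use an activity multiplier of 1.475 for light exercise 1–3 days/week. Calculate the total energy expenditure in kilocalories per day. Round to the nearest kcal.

LBM = 151.5 × (1 − 0.13) = 131.805 kg. Katch-McArdle: BMR = 370 + 21.6 × 131.805 = 3216.988 kcal/day.
TEE = BMR × activity factor = 3216.988 × 1.475 = 4745.0573 kcal/day.

4745 kilocalories per day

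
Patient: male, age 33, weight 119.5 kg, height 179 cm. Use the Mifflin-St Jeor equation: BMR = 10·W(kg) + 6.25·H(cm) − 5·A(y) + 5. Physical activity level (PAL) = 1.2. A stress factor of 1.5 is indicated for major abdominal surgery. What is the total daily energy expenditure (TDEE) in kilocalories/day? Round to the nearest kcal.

Mifflin-St Jeor (male): BMR = 10(119.5) + 6.25(179) − 5(33) + 5 = 1195 + 1118.75 − 165 + 5 = 2153.75 kcal/day.
TEE = BMR × activity factor = 2153.75 × 1.2 = 2584.5 kcal/day.
Apply stress factor: 2584.5 × 1.5 = 3876.75 kcal/day.

3877 kilocalories/day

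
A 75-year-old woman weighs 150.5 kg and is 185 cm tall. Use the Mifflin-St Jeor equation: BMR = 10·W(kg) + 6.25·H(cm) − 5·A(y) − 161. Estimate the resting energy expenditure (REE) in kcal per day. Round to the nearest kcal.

2125 kcal per day

Mifflin-St Jeor (female): BMR = 10(150.5) + 6.25(185) − 5(75) − 161 = 1505 + 1156.25 − 375 − 161 = 2125.25 kcal/day.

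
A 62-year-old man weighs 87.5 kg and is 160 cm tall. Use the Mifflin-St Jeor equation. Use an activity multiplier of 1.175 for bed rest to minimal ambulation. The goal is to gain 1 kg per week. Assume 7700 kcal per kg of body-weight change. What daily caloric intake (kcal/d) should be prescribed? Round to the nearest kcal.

Mifflin-St Jeor (male): BMR = 10(87.5) + 6.25(160) − 5(62) + 5 = 875 + 1000 − 310 + 5 = 1570 kcal/day.
TEE = 1570 × 1.175 = 1844.75 kcal/day.
Required daily surplus = 1 × 7700 ÷ 7 = 1100 kcal/day.
Target intake = 1844.75 + 1100 = 2944.75 kcal/day.

2945 kcal/d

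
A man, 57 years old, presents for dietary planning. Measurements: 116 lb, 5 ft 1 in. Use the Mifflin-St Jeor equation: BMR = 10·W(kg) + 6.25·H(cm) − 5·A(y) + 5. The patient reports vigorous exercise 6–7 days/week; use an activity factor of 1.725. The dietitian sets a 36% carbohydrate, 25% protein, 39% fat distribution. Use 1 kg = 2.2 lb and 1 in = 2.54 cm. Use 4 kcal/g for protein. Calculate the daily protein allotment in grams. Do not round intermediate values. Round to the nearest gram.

Convert to metric: weight = 116 ÷ 2.2 = 52.7273 kg; height = (5×12 + 1) × 2.54 = 61 × 2.54 = 154.94 cm.
Mifflin-St Jeor (male): BMR = 10(52.7273) + 6.25(154.94) − 5(57) + 5 = 527.2727 + 968.375 − 285 + 5 = 1215.6477 kcal/day.
TEE = 1215.6477 × 1.725 = 2096.9923 kcal/day.
Protein energy = 25% × 2096.9923 = 524.2481 kcal.
Protein = 524.2481 ÷ 4 kcal/g = 131.062 g.

131 g/day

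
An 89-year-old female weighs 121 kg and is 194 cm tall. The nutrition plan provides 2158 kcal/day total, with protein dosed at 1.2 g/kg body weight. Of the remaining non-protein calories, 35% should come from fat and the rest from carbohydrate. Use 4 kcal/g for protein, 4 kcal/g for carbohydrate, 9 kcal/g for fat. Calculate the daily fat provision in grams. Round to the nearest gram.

Protein = 1.2 × 121 = 145.2 g → 145.2 × 4 = 580.8 kcal.
Non-protein calories = 2158 − 580.8 = 1577.2 kcal.
Fat: 35% × 1577.2 = 552.02 kcal; carbohydrate: 1025.18 kcal.
Fat: 552.02 kcal ÷ 9 kcal/g = 61.3356 g.

61 g/day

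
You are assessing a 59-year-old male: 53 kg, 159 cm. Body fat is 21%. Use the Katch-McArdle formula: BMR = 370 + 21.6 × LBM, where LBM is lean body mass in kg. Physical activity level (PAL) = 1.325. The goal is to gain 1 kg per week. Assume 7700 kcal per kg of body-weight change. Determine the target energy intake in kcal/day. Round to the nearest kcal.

2789 kcal/day

LBM = 53 × (1 − 0.21) = 41.87 kg. Katch-McArdle: BMR = 370 + 21.6 × 41.87 = 1274.392 kcal/day.
TEE = 1274.392 × 1.325 = 1688.5694 kcal/day.
Required daily surplus = 1 × 7700 ÷ 7 = 1100 kcal/day.
Target intake = 1688.5694 + 1100 = 2788.5694 kcal/day.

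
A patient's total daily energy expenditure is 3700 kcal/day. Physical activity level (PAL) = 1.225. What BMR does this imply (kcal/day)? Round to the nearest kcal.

BMR = TEE ÷ activity factor = 3700 ÷ 1.225 = 3020.4082 kcal/day.

3020 kcal/day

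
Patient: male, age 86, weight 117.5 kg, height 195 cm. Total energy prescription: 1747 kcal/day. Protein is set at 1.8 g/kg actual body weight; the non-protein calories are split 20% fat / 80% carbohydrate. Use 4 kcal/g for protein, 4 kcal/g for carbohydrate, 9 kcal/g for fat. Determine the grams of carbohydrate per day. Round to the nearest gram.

180 g/day

Protein = 1.8 × 117.5 = 211.5 g → 211.5 × 4 = 846 kcal.
Non-protein calories = 1747 − 846 = 901 kcal.
Fat: 20% × 901 = 180.2 kcal; carbohydrate: 720.8 kcal.
Carbohydrate: 720.8 kcal ÷ 4 kcal/g = 180.2 g.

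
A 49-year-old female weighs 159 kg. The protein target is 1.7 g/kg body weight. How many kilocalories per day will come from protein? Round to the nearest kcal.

1081 kcal/day

Protein = 1.7 g/kg × 159 kg = 270.3 g/day.
Protein energy = 270.3 g × 4 kcal/g = 1081.2 kcal/day.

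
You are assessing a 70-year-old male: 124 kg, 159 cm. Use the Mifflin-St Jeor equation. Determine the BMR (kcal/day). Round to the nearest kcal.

1889 kcal/day

Mifflin-St Jeor (male): BMR = 10(124) + 6.25(159) − 5(70) + 5 = 1240 + 993.75 − 350 + 5 = 1888.75 kcal/day.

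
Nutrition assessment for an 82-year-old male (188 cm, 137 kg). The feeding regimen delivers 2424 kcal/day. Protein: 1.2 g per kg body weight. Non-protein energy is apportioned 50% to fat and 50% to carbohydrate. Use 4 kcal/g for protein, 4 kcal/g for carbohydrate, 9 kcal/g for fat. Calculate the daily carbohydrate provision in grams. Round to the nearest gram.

221 g/day

Protein = 1.2 × 137 = 164.4 g → 164.4 × 4 = 657.6 kcal.
Non-protein calories = 2424 − 657.6 = 1766.4 kcal.
Fat: 50% × 1766.4 = 883.2 kcal; carbohydrate: 883.2 kcal.
Carbohydrate: 883.2 kcal ÷ 4 kcal/g = 220.8 g.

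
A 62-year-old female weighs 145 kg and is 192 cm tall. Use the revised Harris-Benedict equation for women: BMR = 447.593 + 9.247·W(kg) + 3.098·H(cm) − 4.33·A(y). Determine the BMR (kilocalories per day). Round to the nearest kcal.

Harris-Benedict: BMR = 447.593 + 9.247(145) + 3.098(192) − 4.33(62) = 2114.764 kcal/day.

2115 kilocalories per day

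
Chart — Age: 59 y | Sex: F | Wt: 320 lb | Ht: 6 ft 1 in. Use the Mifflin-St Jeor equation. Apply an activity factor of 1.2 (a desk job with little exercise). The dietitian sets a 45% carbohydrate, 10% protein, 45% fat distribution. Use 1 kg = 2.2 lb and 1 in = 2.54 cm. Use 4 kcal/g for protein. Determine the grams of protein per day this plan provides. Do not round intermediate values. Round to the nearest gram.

Convert to metric: weight = 320 ÷ 2.2 = 145.4545 kg; height = (6×12 + 1) × 2.54 = 73 × 2.54 = 185.42 cm.
Mifflin-St Jeor (female): BMR = 10(145.4545) + 6.25(185.42) − 5(59) − 161 = 1454.5455 + 1158.875 − 295 − 161 = 2157.4205 kcal/day.
TEE = 2157.4205 × 1.2 = 2588.9045 kcal/day.
Protein energy = 10% × 2588.9045 = 258.8905 kcal.
Protein = 258.8905 ÷ 4 kcal/g = 64.7226 g.

65 g/day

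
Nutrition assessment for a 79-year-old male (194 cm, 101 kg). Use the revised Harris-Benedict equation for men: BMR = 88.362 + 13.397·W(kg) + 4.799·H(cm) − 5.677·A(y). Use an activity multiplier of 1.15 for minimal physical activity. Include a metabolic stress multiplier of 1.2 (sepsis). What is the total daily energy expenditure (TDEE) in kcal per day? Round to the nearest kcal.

Harris-Benedict: BMR = 88.362 + 13.397(101) + 4.799(194) − 5.677(79) = 1923.982 kcal/day.
TEE = BMR × activity factor = 1923.982 × 1.15 = 2212.5793 kcal/day.
Apply stress factor: 2212.5793 × 1.2 = 2655.0952 kcal/day.

2655 kcal per day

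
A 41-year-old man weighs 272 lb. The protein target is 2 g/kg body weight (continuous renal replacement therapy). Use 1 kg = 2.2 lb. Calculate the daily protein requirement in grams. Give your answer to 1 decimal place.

247.3 g/day

Weight in kg = 272 ÷ 2.2 = 123.6364 kg.
Protein = 2 g/kg × 123.6364 kg = 247.2727 g/day.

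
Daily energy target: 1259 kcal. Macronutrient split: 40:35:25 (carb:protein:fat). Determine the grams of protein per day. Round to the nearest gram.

Protein energy = 35% × 1259 = 440.65 kcal.
At 4 kcal/g: 440.65 ÷ 4 = 110.1625 g.

110 g/day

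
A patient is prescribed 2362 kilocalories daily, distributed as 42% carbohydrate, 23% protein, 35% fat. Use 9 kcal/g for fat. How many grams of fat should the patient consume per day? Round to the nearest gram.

92 g/day

Fat energy = 35% × 2362 = 826.7 kcal.
At 9 kcal/g: 826.7 ÷ 9 = 91.8556 g.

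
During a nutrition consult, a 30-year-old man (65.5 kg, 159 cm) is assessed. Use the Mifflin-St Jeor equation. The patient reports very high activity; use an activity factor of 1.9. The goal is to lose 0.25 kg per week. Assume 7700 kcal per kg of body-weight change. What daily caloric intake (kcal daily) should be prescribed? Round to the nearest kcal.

Mifflin-St Jeor (male): BMR = 10(65.5) + 6.25(159) − 5(30) + 5 = 655 + 993.75 − 150 + 5 = 1503.75 kcal/day.
TEE = 1503.75 × 1.9 = 2857.125 kcal/day.
Required daily deficit = 0.25 × 7700 ÷ 7 = 275 kcal/day.
Target intake = 2857.125 − 275 = 2582.125 kcal/day.

2582 kcal daily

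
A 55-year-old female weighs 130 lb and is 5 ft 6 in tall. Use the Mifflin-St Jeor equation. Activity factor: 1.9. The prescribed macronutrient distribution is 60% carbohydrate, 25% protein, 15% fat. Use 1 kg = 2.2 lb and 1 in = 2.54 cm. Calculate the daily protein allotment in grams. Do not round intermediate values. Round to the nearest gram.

143 g/day

Convert to metric: weight = 130 ÷ 2.2 = 59.0909 kg; height = (5×12 + 6) × 2.54 = 66 × 2.54 = 167.64 cm.
Mifflin-St Jeor (female): BMR = 10(59.0909) + 6.25(167.64) − 5(55) − 161 = 590.9091 + 1047.75 − 275 − 161 = 1202.6591 kcal/day.
TEE = 1202.6591 × 1.9 = 2285.0523 kcal/day.
Protein energy = 25% × 2285.0523 = 571.2631 kcal.
Protein = 571.2631 ÷ 4 kcal/g = 142.8158 g.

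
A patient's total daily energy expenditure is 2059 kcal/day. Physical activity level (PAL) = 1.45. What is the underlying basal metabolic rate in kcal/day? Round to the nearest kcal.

1420 kcal/day

BMR = TEE ÷ activity factor = 2059 ÷ 1.45 = 1420 kcal/day.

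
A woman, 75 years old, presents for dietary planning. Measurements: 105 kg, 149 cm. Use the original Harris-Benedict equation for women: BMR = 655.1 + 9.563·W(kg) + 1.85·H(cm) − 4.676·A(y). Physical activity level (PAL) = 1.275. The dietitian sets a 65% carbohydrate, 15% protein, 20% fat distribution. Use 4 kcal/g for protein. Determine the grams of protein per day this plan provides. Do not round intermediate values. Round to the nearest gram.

76 g/day

Harris-Benedict: BMR = 655.1 + 9.563(105) + 1.85(149) − 4.676(75) = 1584.165 kcal/day.
TEE = 1584.165 × 1.275 = 2019.8104 kcal/day.
Protein energy = 15% × 2019.8104 = 302.9716 kcal.
Protein = 302.9716 ÷ 4 kcal/g = 75.7429 g.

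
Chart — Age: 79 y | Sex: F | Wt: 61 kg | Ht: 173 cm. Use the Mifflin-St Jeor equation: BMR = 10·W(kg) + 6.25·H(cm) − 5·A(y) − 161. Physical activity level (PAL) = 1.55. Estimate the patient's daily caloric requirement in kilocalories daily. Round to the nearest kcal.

1760 kilocalories daily

Mifflin-St Jeor (female): BMR = 10(61) + 6.25(173) − 5(79) − 161 = 610 + 1081.25 − 395 − 161 = 1135.25 kcal/day.
TEE = BMR × activity factor = 1135.25 × 1.55 = 1759.6375 kcal/day.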